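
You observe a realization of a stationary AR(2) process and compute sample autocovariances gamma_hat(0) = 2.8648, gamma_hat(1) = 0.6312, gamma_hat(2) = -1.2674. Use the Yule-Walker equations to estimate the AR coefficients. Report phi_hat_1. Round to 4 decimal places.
\hat\phi_{1} = 0.3340

The Yule-Walker equations for an AR(p) process read, in matrix form,
  Gamma_p phi = r_p,   with   (Gamma_p)_{ij} = gamma(|i - j|),
                       (r_p)_i = gamma(i),   i,j = 1..p.
Substitute the sample gammas (Toeplitz matrix and right-hand side of size 2):
  Gamma_p = [[2.8648, 0.6312], [0.6312, 2.8648]]
  r_p     = [0.6312, -1.2674]
Written out:
  2.8648 phi_1 + 0.6312 phi_2 = 0.6312
  0.6312 phi_1 + 2.8648 phi_2 = -1.2674
Solve by Cramer's rule:
  det = gamma(0)^2 - gamma(1)^2 = (2.8648)^2 - (0.6312)^2 = 8.20707904 - 0.39841344 = 7.8086656
  phi_hat_1 = [gamma(1) gamma(0) - gamma(1) gamma(2)] / det = [(0.6312)(2.8648) - (0.6312)(-1.2674)] / 7.8086656 = 2.60824464 / 7.8086656 = 0.334
  phi_hat_2 = [gamma(0) gamma(2) - gamma(1)^2] / det = [(2.8648)(-1.2674) - (0.6312)^2] / 7.8086656 = -4.02926096 / 7.8086656 = -0.516
So phi_hat = [0.3340, -0.5160].
Therefore phi_hat_1 = 0.3340.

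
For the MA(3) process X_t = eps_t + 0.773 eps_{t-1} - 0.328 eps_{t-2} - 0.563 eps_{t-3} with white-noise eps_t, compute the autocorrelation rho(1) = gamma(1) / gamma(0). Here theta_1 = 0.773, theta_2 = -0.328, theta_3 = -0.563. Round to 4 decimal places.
\rho(1) = 0.3482

For an MA(q) process with theta_0 = 1, the autocovariance is
  gamma(k) = sigma^2 * sum_{i=0..q-k} theta_i * theta_{i+k},
and rho(k) = gamma(k) / gamma(0). Sigma^2 cancels.
  numerator   = (1)*(0.773) + (0.773)*(-0.328) + (-0.328)*(-0.563) = 0.70412.
  denominator = (1)^2 + (0.773)^2 + (-0.328)^2 + (-0.563)^2 = 2.022082.
  rho(1) = 0.70412 / 2.022082 = 0.3482.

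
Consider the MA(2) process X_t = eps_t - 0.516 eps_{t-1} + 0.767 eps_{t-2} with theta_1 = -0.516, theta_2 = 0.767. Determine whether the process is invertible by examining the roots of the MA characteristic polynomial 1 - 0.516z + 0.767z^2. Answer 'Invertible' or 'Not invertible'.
\text{Invertible}

The MA(q) characteristic polynomial is P(z) = 1 - 0.516z + 0.767z^2.
Invertibility requires all roots to lie outside the unit circle, i.e. |z| > 1 for every root.
Set 1 + (-0.516) z + (0.767) z^2 = 0, i.e. a z^2 + b z + c = 0 with a = 0.767, b = -0.516, c = 1.
Discriminant D = b^2 - 4ac = (-0.516)^2 - 4*(0.767)*1 = 0.266256 - (3.068) = -2.801744.
D < 0, so the roots are the complex-conjugate pair z = (-b +/- i sqrt(-D)) / (2a) = 0.3364 +/- 1.0912i.
For a conjugate pair |z|^2 = z * conj(z) = (product of roots) = c/a = 1/(0.767) = 1.303781, so |z| = sqrt(1.303781) = 1.1418 for both roots.
Moduli of all roots: 1.1418, 1.1418.
All moduli strictly greater than 1? Yes.
Verdict: Invertible.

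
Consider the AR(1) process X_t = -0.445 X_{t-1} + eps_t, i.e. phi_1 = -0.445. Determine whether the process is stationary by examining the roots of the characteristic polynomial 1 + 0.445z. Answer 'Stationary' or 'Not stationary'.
\text{Stationary}

The AR(p) characteristic polynomial is P(z) = 1 + 0.445z.
Stationarity requires all roots to lie outside the unit circle, i.e. |z| > 1 for every root.
This is linear in z: 1 + (0.445) z = 0  =>  z = -1/(0.445) = -2.247191,  |z| = 2.247191.
Moduli of all roots: 2.2472.
All moduli strictly greater than 1? Yes.
Verdict: Stationary.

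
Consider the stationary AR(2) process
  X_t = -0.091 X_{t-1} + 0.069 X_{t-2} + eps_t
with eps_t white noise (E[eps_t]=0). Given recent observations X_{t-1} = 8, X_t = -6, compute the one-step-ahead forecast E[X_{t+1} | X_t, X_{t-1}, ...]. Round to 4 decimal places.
E[X_{t+1} \mid \mathcal F_t] = 1.0980

For an AR(p) model X_t = c + sum_i phi_i X_{t-i} + eps_t, the
one-step-ahead conditional mean is
  E[X_{t+1} | X_t, ...] = c + sum_i phi_i X_{t+1-i}.
Substitute known values:
  E[X_{t+1} | ...] = (-0.091) * (-6) + (0.069) * (8)
                   = 1.0980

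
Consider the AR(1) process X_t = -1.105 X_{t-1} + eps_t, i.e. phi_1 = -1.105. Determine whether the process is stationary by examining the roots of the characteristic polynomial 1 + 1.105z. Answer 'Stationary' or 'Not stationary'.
\text{Not stationary}

The AR(p) characteristic polynomial is P(z) = 1 + 1.105z.
Stationarity requires all roots to lie outside the unit circle, i.e. |z| > 1 for every root.
This is linear in z: 1 + (1.105) z = 0  =>  z = -1/(1.105) = -0.904977,  |z| = 0.904977.
Moduli of all roots: 0.9050.
All moduli strictly greater than 1? No.
Verdict: Not stationary.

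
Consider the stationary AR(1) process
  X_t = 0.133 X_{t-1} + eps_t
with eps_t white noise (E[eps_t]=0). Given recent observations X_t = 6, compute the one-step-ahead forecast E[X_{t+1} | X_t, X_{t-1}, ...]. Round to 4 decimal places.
E[X_{t+1} \mid \mathcal F_t] = 0.7980

For an AR(p) model X_t = c + sum_i phi_i X_{t-i} + eps_t, the
one-step-ahead conditional mean is
  E[X_{t+1} | X_t, ...] = c + sum_i phi_i X_{t+1-i}.
Substitute known values:
  E[X_{t+1} | ...] = (0.133) * (6)
                   = 0.7980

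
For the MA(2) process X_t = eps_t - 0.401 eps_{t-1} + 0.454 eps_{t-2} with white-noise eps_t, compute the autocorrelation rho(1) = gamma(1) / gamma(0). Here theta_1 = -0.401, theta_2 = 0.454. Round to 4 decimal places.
\rho(1) = -0.4265

For an MA(q) process with theta_0 = 1, the autocovariance is
  gamma(k) = sigma^2 * sum_{i=0..q-k} theta_i * theta_{i+k},
and rho(k) = gamma(k) / gamma(0). Sigma^2 cancels.
  numerator   = (1)*(-0.401) + (-0.401)*(0.454) = -0.583054.
  denominator = (1)^2 + (-0.401)^2 + (0.454)^2 = 1.366917.
  rho(1) = -0.583054 / 1.366917 = -0.4265.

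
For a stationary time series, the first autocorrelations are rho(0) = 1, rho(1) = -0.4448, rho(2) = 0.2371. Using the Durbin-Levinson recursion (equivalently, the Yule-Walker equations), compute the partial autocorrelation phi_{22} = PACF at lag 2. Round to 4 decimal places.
\phi_{22} = 0.0489

The PACF at lag k is phi_{kk}, the last component of the solution
to the Yule-Walker system G_k phi = r_k where
  (G_k)_{ij} = rho(|i - j|), (r_k)_i = rho(i), i,j = 1..k.
Equivalently, Durbin-Levinson gives phi_{kk} iteratively:
  phi_{11} = rho(1)
  phi_{kk} = [rho(k) - sum_{j=1..k-1} phi_{k-1,j} rho(k-j)]
            / [1 - sum_{j=1..k-1} phi_{k-1,j} rho(j)],
  phi_{k,j} = phi_{k-1,j} - phi_{kk} phi_{k-1,k-j},  j = 1..k-1.
Step k = 1:
  phi_11 = rho(1) = -0.4448.
Step k = 2:
  phi_22 = [rho(2) - phi_11 rho(1)] / [1 - phi_11 rho(1)] = [0.2371 - (-0.4448)(-0.4448)] / [1 - (-0.4448)(-0.4448)]
         = 0.03925296 / 0.80215296 = 0.0489.
Therefore phi_{22} = 0.0489.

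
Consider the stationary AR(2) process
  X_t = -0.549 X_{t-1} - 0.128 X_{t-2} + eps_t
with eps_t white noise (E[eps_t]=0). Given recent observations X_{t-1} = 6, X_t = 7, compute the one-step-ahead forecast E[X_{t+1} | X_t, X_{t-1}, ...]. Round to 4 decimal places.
E[X_{t+1} \mid \mathcal F_t] = -4.6110

For an AR(p) model X_t = c + sum_i phi_i X_{t-i} + eps_t, the
one-step-ahead conditional mean is
  E[X_{t+1} | X_t, ...] = c + sum_i phi_i X_{t+1-i}.
Substitute known values:
  E[X_{t+1} | ...] = (-0.549) * (7) + (-0.128) * (6)
                   = -4.6110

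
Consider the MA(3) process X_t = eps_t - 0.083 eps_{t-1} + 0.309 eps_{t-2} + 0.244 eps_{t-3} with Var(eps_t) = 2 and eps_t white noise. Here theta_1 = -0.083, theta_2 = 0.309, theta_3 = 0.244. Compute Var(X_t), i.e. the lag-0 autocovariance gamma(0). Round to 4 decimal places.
\gamma(0) = 2.3238

For an MA(q) process X_t = eps_t + sum_i theta_i eps_{t-i} with
Var(eps_t) = sigma^2, the variance is
  gamma(0) = sigma^2 * (1 + sum_i theta_i^2).
  sum_i theta_i^2 = (-0.083)^2 + (0.309)^2 + (0.244)^2 = 0.006889 + 0.095481 + 0.059536 = 0.161906.
  gamma(0) = 2 * (1 + 0.161906) = 2 * 1.161906 = 2.323812, which rounds to 2.3238.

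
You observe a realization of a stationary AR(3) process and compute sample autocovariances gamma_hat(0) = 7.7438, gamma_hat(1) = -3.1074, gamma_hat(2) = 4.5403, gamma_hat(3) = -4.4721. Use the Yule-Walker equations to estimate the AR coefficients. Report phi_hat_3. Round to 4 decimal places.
\hat\phi_{3} = -0.4140

The Yule-Walker equations for an AR(p) process read, in matrix form,
  Gamma_p phi = r_p,   with   (Gamma_p)_{ij} = gamma(|i - j|),
                       (r_p)_i = gamma(i),   i,j = 1..p.
Substitute the sample gammas (Toeplitz matrix and right-hand side of size 3):
  Gamma_p = [[7.7438, -3.1074, 4.5403], [-3.1074, 7.7438, -3.1074], [4.5403, -3.1074, 7.7438]]
  r_p     = [-3.1074, 4.5403, -4.4721]
Written out (R1..R3):
  (R1) 7.7438 phi_1 - 3.1074 phi_2 + 4.5403 phi_3 = -3.1074
  (R2) -3.1074 phi_1 + 7.7438 phi_2 - 3.1074 phi_3 = 4.5403
  (R3) 4.5403 phi_1 - 3.1074 phi_2 + 7.7438 phi_3 = -4.4721
Gaussian elimination:
  R2 <- R2 - (-3.1074/7.7438) R1 = R2 - (-0.401276) R1:  6.496875 phi_2 - 1.285487 phi_3 = 3.293375
  R3 <- R3 - (4.5403/7.7438) R1 = R3 - (0.586314) R1:  -1.285487 phi_2 + 5.081758 phi_3 = -2.650187
  R3 <- R3 - (-1.285487/6.496875) R2 = R3 - (-0.197862) R2:  4.827408 phi_3 = -1.998552
Back-substitution:
  phi_hat_3 = -1.998552 / 4.827408 = -0.414001
  phi_hat_2 = (3.293375 - (-1.285487)(-0.414001)) / 6.496875 = 0.425002
  phi_hat_1 = (-3.1074 - (-3.1074)(0.425002) - (4.5403)(-0.414001)) / 7.7438 = 0.012002
So phi_hat = [0.0120, 0.4250, -0.4140].
Therefore phi_hat_3 = -0.4140.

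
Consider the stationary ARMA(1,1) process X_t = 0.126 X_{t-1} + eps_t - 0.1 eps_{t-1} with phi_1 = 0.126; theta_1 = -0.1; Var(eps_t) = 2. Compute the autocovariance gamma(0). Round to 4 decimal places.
\gamma(0) = 2.0014

Multiply the model equation by X_{t-k} and take expectations. With theta_0 = psi_0 = 1 and psi_j the MA(infinity) weights, this gives
  gamma(k) - sum_i phi_i gamma(k-i) = c_k,
  c_k = sigma^2 * sum_{j=k..q} theta_j psi_{j-k}   (c_k = 0 for k > q),
using gamma(-m) = gamma(m).
psi-weights needed (psi_j = theta_j + sum_i phi_i psi_{j-i}):
  psi_1 = theta_1 + phi_1 = -0.1 + (0.126) = 0.026
Right-hand sides:
  c_0 = sigma^2 (1 + theta_1 psi_1) = 2 * (1 + (-0.1)(0.026)) = 2 * 0.9974 = 1.9948
  c_1 = sigma^2 theta_1 = 2 * (-0.1) = -0.2
  c_2 = 0
Equations for k = 0 and k = 1 (AR order 1):
  gamma(0) = phi_1 gamma(1) + c_0
  gamma(1) = phi_1 gamma(0) + c_1
Substituting the second into the first: gamma(0) (1 - phi_1^2) = c_0 + phi_1 c_1, so
  gamma(0) = (c_0 + phi_1 c_1) / (1 - phi_1^2) = (1.9948 + (0.126)(-0.2)) / (1 - (0.126)^2) = 1.9696 / 0.984124 = 2.001374.
Therefore gamma(0) = 2.0014 (to 4 decimal places).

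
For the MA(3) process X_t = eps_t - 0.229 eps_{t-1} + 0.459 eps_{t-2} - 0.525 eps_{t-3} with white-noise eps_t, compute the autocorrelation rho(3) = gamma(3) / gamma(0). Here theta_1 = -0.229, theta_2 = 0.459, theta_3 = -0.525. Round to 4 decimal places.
\rho(3) = -0.3412

For an MA(q) process with theta_0 = 1, the autocovariance is
  gamma(k) = sigma^2 * sum_{i=0..q-k} theta_i * theta_{i+k},
and rho(k) = gamma(k) / gamma(0). Sigma^2 cancels.
  numerator   = (1)*(-0.525) = -0.525.
  denominator = (1)^2 + (-0.229)^2 + (0.459)^2 + (-0.525)^2 = 1.538747.
  rho(3) = -0.525 / 1.538747 = -0.3412.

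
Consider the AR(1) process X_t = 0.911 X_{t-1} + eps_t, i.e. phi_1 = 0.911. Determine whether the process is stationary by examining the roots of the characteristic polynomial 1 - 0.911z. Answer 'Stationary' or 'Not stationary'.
\text{Stationary}

The AR(p) characteristic polynomial is P(z) = 1 - 0.911z.
Stationarity requires all roots to lie outside the unit circle, i.e. |z| > 1 for every root.
This is linear in z: 1 + (-0.911) z = 0  =>  z = -1/(-0.911) = 1.097695,  |z| = 1.097695.
Moduli of all roots: 1.0977.
All moduli strictly greater than 1? Yes.
Verdict: Stationary.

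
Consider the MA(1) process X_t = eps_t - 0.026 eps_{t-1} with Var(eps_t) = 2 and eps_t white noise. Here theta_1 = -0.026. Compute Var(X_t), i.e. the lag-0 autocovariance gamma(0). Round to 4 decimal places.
\gamma(0) = 2.0014

For an MA(q) process X_t = eps_t + sum_i theta_i eps_{t-i} with
Var(eps_t) = sigma^2, the variance is
  gamma(0) = sigma^2 * (1 + sum_i theta_i^2).
  sum_i theta_i^2 = (-0.026)^2 = 0.000676.
  gamma(0) = 2 * (1 + 0.000676) = 2 * 1.000676 = 2.001352, which rounds to 2.0014.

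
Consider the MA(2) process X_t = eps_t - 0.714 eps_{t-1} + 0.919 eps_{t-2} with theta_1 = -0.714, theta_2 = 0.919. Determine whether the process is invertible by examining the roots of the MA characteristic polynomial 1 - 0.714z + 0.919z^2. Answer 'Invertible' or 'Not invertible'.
\text{Invertible}

The MA(q) characteristic polynomial is P(z) = 1 - 0.714z + 0.919z^2.
Invertibility requires all roots to lie outside the unit circle, i.e. |z| > 1 for every root.
Set 1 + (-0.714) z + (0.919) z^2 = 0, i.e. a z^2 + b z + c = 0 with a = 0.919, b = -0.714, c = 1.
Discriminant D = b^2 - 4ac = (-0.714)^2 - 4*(0.919)*1 = 0.509796 - (3.676) = -3.166204.
D < 0, so the roots are the complex-conjugate pair z = (-b +/- i sqrt(-D)) / (2a) = 0.3885 +/- 0.9681i.
For a conjugate pair |z|^2 = z * conj(z) = (product of roots) = c/a = 1/(0.919) = 1.088139, so |z| = sqrt(1.088139) = 1.0431 for both roots.
Moduli of all roots: 1.0431, 1.0431.
All moduli strictly greater than 1? Yes.
Verdict: Invertible.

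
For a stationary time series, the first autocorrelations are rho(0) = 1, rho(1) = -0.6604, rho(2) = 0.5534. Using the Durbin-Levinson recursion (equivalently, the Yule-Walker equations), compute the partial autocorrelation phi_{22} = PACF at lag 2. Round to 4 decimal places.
\phi_{22} = 0.2080

The PACF at lag k is phi_{kk}, the last component of the solution
to the Yule-Walker system G_k phi = r_k where
  (G_k)_{ij} = rho(|i - j|), (r_k)_i = rho(i), i,j = 1..k.
Equivalently, Durbin-Levinson gives phi_{kk} iteratively:
  phi_{11} = rho(1)
  phi_{kk} = [rho(k) - sum_{j=1..k-1} phi_{k-1,j} rho(k-j)]
            / [1 - sum_{j=1..k-1} phi_{k-1,j} rho(j)],
  phi_{k,j} = phi_{k-1,j} - phi_{kk} phi_{k-1,k-j},  j = 1..k-1.
Step k = 1:
  phi_11 = rho(1) = -0.6604.
Step k = 2:
  phi_22 = [rho(2) - phi_11 rho(1)] / [1 - phi_11 rho(1)] = [0.5534 - (-0.6604)(-0.6604)] / [1 - (-0.6604)(-0.6604)]
         = 0.11727184 / 0.56387184 = 0.208.
Therefore phi_{22} = 0.2080.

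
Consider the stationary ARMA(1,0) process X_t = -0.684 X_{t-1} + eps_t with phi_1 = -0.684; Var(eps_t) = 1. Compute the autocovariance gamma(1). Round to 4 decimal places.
\gamma(1) = -1.2854

Multiply the model equation by X_{t-k} and take expectations. With theta_0 = psi_0 = 1 and psi_j the MA(infinity) weights, this gives
  gamma(k) - sum_i phi_i gamma(k-i) = c_k,
  c_k = sigma^2 * sum_{j=k..q} theta_j psi_{j-k}   (c_k = 0 for k > q),
using gamma(-m) = gamma(m).
Pure AR (q = 0): c_0 = sigma^2 = 1, c_k = 0 for k >= 1.
Equations for k = 0 and k = 1 (AR order 1):
  gamma(0) = phi_1 gamma(1) + c_0
  gamma(1) = phi_1 gamma(0) + c_1
Substituting the second into the first: gamma(0) (1 - phi_1^2) = c_0 + phi_1 c_1, so
  gamma(0) = c_0 / (1 - phi_1^2) = 1 / (1 - (-0.684)^2) = 1 / 0.532144 = 1.879191.
  gamma(1) = phi_1 gamma(0) = (-0.684)(1.879191) = -1.285366.
Therefore gamma(1) = -1.2854 (to 4 decimal places).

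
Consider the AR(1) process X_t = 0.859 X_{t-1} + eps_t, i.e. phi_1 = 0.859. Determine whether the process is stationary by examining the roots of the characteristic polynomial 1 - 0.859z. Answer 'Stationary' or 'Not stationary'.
\text{Stationary}

The AR(p) characteristic polynomial is P(z) = 1 - 0.859z.
Stationarity requires all roots to lie outside the unit circle, i.e. |z| > 1 for every root.
This is linear in z: 1 + (-0.859) z = 0  =>  z = -1/(-0.859) = 1.164144,  |z| = 1.164144.
Moduli of all roots: 1.1641.
All moduli strictly greater than 1? Yes.
Verdict: Stationary.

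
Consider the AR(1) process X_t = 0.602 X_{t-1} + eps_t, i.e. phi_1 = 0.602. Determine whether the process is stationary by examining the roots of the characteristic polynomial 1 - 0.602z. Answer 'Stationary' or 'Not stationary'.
\text{Stationary}

The AR(p) characteristic polynomial is P(z) = 1 - 0.602z.
Stationarity requires all roots to lie outside the unit circle, i.e. |z| > 1 for every root.
This is linear in z: 1 + (-0.602) z = 0  =>  z = -1/(-0.602) = 1.66113,  |z| = 1.66113.
Moduli of all roots: 1.6611.
All moduli strictly greater than 1? Yes.
Verdict: Stationary.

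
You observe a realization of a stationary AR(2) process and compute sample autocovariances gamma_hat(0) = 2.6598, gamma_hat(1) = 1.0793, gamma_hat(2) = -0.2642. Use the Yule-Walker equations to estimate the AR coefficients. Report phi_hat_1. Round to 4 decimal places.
\hat\phi_{1} = 0.5340

The Yule-Walker equations for an AR(p) process read, in matrix form,
  Gamma_p phi = r_p,   with   (Gamma_p)_{ij} = gamma(|i - j|),
                       (r_p)_i = gamma(i),   i,j = 1..p.
Substitute the sample gammas (Toeplitz matrix and right-hand side of size 2):
  Gamma_p = [[2.6598, 1.0793], [1.0793, 2.6598]]
  r_p     = [1.0793, -0.2642]
Written out:
  2.6598 phi_1 + 1.0793 phi_2 = 1.0793
  1.0793 phi_1 + 2.6598 phi_2 = -0.2642
Solve by Cramer's rule:
  det = gamma(0)^2 - gamma(1)^2 = (2.6598)^2 - (1.0793)^2 = 7.07453604 - 1.16488849 = 5.90964755
  phi_hat_1 = [gamma(1) gamma(0) - gamma(1) gamma(2)] / det = [(1.0793)(2.6598) - (1.0793)(-0.2642)] / 5.90964755 = 3.1558732 / 5.90964755 = 0.534
  phi_hat_2 = [gamma(0) gamma(2) - gamma(1)^2] / det = [(2.6598)(-0.2642) - (1.0793)^2] / 5.90964755 = -1.86760765 / 5.90964755 = -0.316
So phi_hat = [0.5340, -0.3160].
Therefore phi_hat_1 = 0.5340.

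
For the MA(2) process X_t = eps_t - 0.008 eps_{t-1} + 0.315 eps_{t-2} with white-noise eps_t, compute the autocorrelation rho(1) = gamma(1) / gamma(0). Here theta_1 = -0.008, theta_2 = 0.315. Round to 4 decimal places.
\rho(1) = -0.0096

For an MA(q) process with theta_0 = 1, the autocovariance is
  gamma(k) = sigma^2 * sum_{i=0..q-k} theta_i * theta_{i+k},
and rho(k) = gamma(k) / gamma(0). Sigma^2 cancels.
  numerator   = (1)*(-0.008) + (-0.008)*(0.315) = -0.01052.
  denominator = (1)^2 + (-0.008)^2 + (0.315)^2 = 1.099289.
  rho(1) = -0.01052 / 1.099289 = -0.0096.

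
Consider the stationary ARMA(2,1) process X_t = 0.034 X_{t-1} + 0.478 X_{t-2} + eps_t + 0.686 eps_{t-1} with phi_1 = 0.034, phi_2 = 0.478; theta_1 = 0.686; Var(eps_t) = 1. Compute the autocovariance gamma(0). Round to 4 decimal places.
\gamma(0) = 2.0306

Multiply the model equation by X_{t-k} and take expectations. With theta_0 = psi_0 = 1 and psi_j the MA(infinity) weights, this gives
  gamma(k) - sum_i phi_i gamma(k-i) = c_k,
  c_k = sigma^2 * sum_{j=k..q} theta_j psi_{j-k}   (c_k = 0 for k > q),
using gamma(-m) = gamma(m).
psi-weights needed (psi_j = theta_j + sum_i phi_i psi_{j-i}):
  psi_1 = theta_1 + phi_1 = 0.686 + (0.034) = 0.72
Right-hand sides:
  c_0 = sigma^2 (1 + theta_1 psi_1) = 1 * (1 + (0.686)(0.72)) = 1 * 1.49392 = 1.49392
  c_1 = sigma^2 theta_1 = 1 * (0.686) = 0.686
  c_2 = 0
Equations for k = 0, 1, 2 (AR order 2, c_2 = 0):
  (E0) gamma(0) = phi_1 gamma(1) + phi_2 gamma(2) + c_0
  (E1) gamma(1) = phi_1 gamma(0) + phi_2 gamma(1) + c_1
  (E2) gamma(2) = phi_1 gamma(1) + phi_2 gamma(0)
From (E1): gamma(1) = A gamma(0) + B with
  A = phi_1 / (1 - phi_2) = 0.034 / 0.522 = 0.065134,   B = c_1 / (1 - phi_2) = 0.686 / 0.522 = 1.314176.
Insert (E2) into (E0): gamma(0) (1 - phi_2^2) = phi_1 (1 + phi_2) gamma(1) + c_0.
  phi_1 (1 + phi_2) = (0.034)(1.478) = 0.050252,   1 - phi_2^2 = 0.771516.
Replace gamma(1) by A gamma(0) + B and collect gamma(0):
  gamma(0) [0.771516 - (0.050252)(0.065134)] = (0.050252)(1.314176) + 1.49392
  gamma(0) * 0.768243 = 1.55996
  gamma(0) = 1.55996 / 0.768243 = 2.030556.
Therefore gamma(0) = 2.0306 (to 4 decimal places).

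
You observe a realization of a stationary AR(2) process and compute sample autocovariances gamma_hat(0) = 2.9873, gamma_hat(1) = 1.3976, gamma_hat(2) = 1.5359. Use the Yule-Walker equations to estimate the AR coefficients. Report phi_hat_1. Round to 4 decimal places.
\hat\phi_{1} = 0.2910

The Yule-Walker equations for an AR(p) process read, in matrix form,
  Gamma_p phi = r_p,   with   (Gamma_p)_{ij} = gamma(|i - j|),
                       (r_p)_i = gamma(i),   i,j = 1..p.
Substitute the sample gammas (Toeplitz matrix and right-hand side of size 2):
  Gamma_p = [[2.9873, 1.3976], [1.3976, 2.9873]]
  r_p     = [1.3976, 1.5359]
Written out:
  2.9873 phi_1 + 1.3976 phi_2 = 1.3976
  1.3976 phi_1 + 2.9873 phi_2 = 1.5359
Solve by Cramer's rule:
  det = gamma(0)^2 - gamma(1)^2 = (2.9873)^2 - (1.3976)^2 = 8.92396129 - 1.95328576 = 6.97067553
  phi_hat_1 = [gamma(1) gamma(0) - gamma(1) gamma(2)] / det = [(1.3976)(2.9873) - (1.3976)(1.5359)] / 6.97067553 = 2.02847664 / 6.97067553 = 0.291
  phi_hat_2 = [gamma(0) gamma(2) - gamma(1)^2] / det = [(2.9873)(1.5359) - (1.3976)^2] / 6.97067553 = 2.63490831 / 6.97067553 = 0.378
So phi_hat = [0.2910, 0.3780].
Therefore phi_hat_1 = 0.2910.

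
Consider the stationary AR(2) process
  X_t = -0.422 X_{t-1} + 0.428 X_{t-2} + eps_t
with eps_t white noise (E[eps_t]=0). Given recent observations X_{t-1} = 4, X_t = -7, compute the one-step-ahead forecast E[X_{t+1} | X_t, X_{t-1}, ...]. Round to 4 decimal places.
E[X_{t+1} \mid \mathcal F_t] = 4.6660

For an AR(p) model X_t = c + sum_i phi_i X_{t-i} + eps_t, the
one-step-ahead conditional mean is
  E[X_{t+1} | X_t, ...] = c + sum_i phi_i X_{t+1-i}.
Substitute known values:
  E[X_{t+1} | ...] = (-0.422) * (-7) + (0.428) * (4)
                   = 4.6660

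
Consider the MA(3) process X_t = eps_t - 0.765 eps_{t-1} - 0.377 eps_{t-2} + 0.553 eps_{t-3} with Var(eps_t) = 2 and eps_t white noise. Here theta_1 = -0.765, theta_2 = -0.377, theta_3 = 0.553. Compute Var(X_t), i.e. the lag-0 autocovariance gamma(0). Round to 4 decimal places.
\gamma(0) = 4.0663

For an MA(q) process X_t = eps_t + sum_i theta_i eps_{t-i} with
Var(eps_t) = sigma^2, the variance is
  gamma(0) = sigma^2 * (1 + sum_i theta_i^2).
  sum_i theta_i^2 = (-0.765)^2 + (-0.377)^2 + (0.553)^2 = 0.585225 + 0.142129 + 0.305809 = 1.033163.
  gamma(0) = 2 * (1 + 1.033163) = 2 * 2.033163 = 4.066326, which rounds to 4.0663.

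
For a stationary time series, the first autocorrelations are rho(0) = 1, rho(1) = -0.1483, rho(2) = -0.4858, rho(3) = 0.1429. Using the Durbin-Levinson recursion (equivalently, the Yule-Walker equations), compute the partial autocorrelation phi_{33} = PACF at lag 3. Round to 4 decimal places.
\phi_{33} = -0.0610

The PACF at lag k is phi_{kk}, the last component of the solution
to the Yule-Walker system G_k phi = r_k where
  (G_k)_{ij} = rho(|i - j|), (r_k)_i = rho(i), i,j = 1..k.
Equivalently, Durbin-Levinson gives phi_{kk} iteratively:
  phi_{11} = rho(1)
  phi_{kk} = [rho(k) - sum_{j=1..k-1} phi_{k-1,j} rho(k-j)]
            / [1 - sum_{j=1..k-1} phi_{k-1,j} rho(j)],
  phi_{k,j} = phi_{k-1,j} - phi_{kk} phi_{k-1,k-j},  j = 1..k-1.
Step k = 1:
  phi_11 = rho(1) = -0.1483.
Step k = 2:
  phi_22 = [rho(2) - phi_11 rho(1)] / [1 - phi_11 rho(1)] = [-0.4858 - (-0.1483)(-0.1483)] / [1 - (-0.1483)(-0.1483)]
         = -0.50779289 / 0.97800711 = -0.519212.
  Update: phi_21 = phi_11 - phi_22 phi_11 = -0.1483 - (-0.519212)(-0.1483) = -0.225299.
Step k = 3:
  phi_33 = [rho(3) - phi_21 rho(2) - phi_22 rho(1)] / [1 - phi_21 rho(1) - phi_22 rho(2)]
    numerator   = 0.1429 - (-0.225299)(-0.4858) - (-0.519212)(-0.1483) = -0.04354943
    denominator = 1 - (-0.225299)(-0.1483) - (-0.519212)(-0.4858) = 0.71435502
  phi_33 = -0.04354943 / 0.71435502 = -0.061.
Therefore phi_{33} = -0.0610.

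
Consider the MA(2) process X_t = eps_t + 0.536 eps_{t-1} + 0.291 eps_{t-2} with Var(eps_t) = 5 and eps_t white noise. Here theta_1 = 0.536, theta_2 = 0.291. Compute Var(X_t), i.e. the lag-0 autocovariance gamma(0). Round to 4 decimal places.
\gamma(0) = 6.8599

For an MA(q) process X_t = eps_t + sum_i theta_i eps_{t-i} with
Var(eps_t) = sigma^2, the variance is
  gamma(0) = sigma^2 * (1 + sum_i theta_i^2).
  sum_i theta_i^2 = (0.536)^2 + (0.291)^2 = 0.287296 + 0.084681 = 0.371977.
  gamma(0) = 5 * (1 + 0.371977) = 5 * 1.371977 = 6.859885, which rounds to 6.8599.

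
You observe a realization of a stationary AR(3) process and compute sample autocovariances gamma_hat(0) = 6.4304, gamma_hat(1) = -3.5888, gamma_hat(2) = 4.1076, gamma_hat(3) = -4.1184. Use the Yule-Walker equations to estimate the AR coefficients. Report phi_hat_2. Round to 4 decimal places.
\hat\phi_{2} = 0.3720

The Yule-Walker equations for an AR(p) process read, in matrix form,
  Gamma_p phi = r_p,   with   (Gamma_p)_{ij} = gamma(|i - j|),
                       (r_p)_i = gamma(i),   i,j = 1..p.
Substitute the sample gammas (Toeplitz matrix and right-hand side of size 3):
  Gamma_p = [[6.4304, -3.5888, 4.1076], [-3.5888, 6.4304, -3.5888], [4.1076, -3.5888, 6.4304]]
  r_p     = [-3.5888, 4.1076, -4.1184]
Written out (R1..R3):
  (R1) 6.4304 phi_1 - 3.5888 phi_2 + 4.1076 phi_3 = -3.5888
  (R2) -3.5888 phi_1 + 6.4304 phi_2 - 3.5888 phi_3 = 4.1076
  (R3) 4.1076 phi_1 - 3.5888 phi_2 + 6.4304 phi_3 = -4.1184
Gaussian elimination:
  R2 <- R2 - (-3.5888/6.4304) R1 = R2 - (-0.558099) R1:  4.427494 phi_2 - 1.296352 phi_3 = 2.104694
  R3 <- R3 - (4.1076/6.4304) R1 = R3 - (0.638778) R1:  -1.296352 phi_2 + 3.806554 phi_3 = -1.825952
  R3 <- R3 - (-1.296352/4.427494) R2 = R3 - (-0.292796) R2:  3.426987 phi_3 = -1.209706
Back-substitution:
  phi_hat_3 = -1.209706 / 3.426987 = -0.352994
  phi_hat_2 = (2.104694 - (-1.296352)(-0.352994)) / 4.427494 = 0.372014
  phi_hat_1 = (-3.5888 - (-3.5888)(0.372014) - (4.1076)(-0.352994)) / 6.4304 = -0.124993
So phi_hat = [-0.1250, 0.3720, -0.3530].
Therefore phi_hat_2 = 0.3720.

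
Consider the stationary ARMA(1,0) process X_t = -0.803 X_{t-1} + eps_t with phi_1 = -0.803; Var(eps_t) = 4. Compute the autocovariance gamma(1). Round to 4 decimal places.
\gamma(1) = -9.0430

Multiply the model equation by X_{t-k} and take expectations. With theta_0 = psi_0 = 1 and psi_j the MA(infinity) weights, this gives
  gamma(k) - sum_i phi_i gamma(k-i) = c_k,
  c_k = sigma^2 * sum_{j=k..q} theta_j psi_{j-k}   (c_k = 0 for k > q),
using gamma(-m) = gamma(m).
Pure AR (q = 0): c_0 = sigma^2 = 4, c_k = 0 for k >= 1.
Equations for k = 0 and k = 1 (AR order 1):
  gamma(0) = phi_1 gamma(1) + c_0
  gamma(1) = phi_1 gamma(0) + c_1
Substituting the second into the first: gamma(0) (1 - phi_1^2) = c_0 + phi_1 c_1, so
  gamma(0) = c_0 / (1 - phi_1^2) = 4 / (1 - (-0.803)^2) = 4 / 0.355191 = 11.261547.
  gamma(1) = phi_1 gamma(0) = (-0.803)(11.261547) = -9.043022.
Therefore gamma(1) = -9.0430 (to 4 decimal places).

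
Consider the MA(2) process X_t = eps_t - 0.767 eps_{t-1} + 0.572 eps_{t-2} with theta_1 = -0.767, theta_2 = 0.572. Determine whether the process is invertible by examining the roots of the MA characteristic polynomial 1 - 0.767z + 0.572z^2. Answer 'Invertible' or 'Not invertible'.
\text{Invertible}

The MA(q) characteristic polynomial is P(z) = 1 - 0.767z + 0.572z^2.
Invertibility requires all roots to lie outside the unit circle, i.e. |z| > 1 for every root.
Set 1 + (-0.767) z + (0.572) z^2 = 0, i.e. a z^2 + b z + c = 0 with a = 0.572, b = -0.767, c = 1.
Discriminant D = b^2 - 4ac = (-0.767)^2 - 4*(0.572)*1 = 0.588289 - (2.288) = -1.699711.
D < 0, so the roots are the complex-conjugate pair z = (-b +/- i sqrt(-D)) / (2a) = 0.6705 +/- 1.1396i.
For a conjugate pair |z|^2 = z * conj(z) = (product of roots) = c/a = 1/(0.572) = 1.748252, so |z| = sqrt(1.748252) = 1.3222 for both roots.
Moduli of all roots: 1.3222, 1.3222.
All moduli strictly greater than 1? Yes.
Verdict: Invertible.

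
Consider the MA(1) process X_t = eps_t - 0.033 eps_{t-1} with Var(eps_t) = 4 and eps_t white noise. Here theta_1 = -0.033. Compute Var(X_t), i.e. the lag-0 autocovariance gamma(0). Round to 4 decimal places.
\gamma(0) = 4.0044

For an MA(q) process X_t = eps_t + sum_i theta_i eps_{t-i} with
Var(eps_t) = sigma^2, the variance is
  gamma(0) = sigma^2 * (1 + sum_i theta_i^2).
  sum_i theta_i^2 = (-0.033)^2 = 0.001089.
  gamma(0) = 4 * (1 + 0.001089) = 4 * 1.001089 = 4.004356, which rounds to 4.0044.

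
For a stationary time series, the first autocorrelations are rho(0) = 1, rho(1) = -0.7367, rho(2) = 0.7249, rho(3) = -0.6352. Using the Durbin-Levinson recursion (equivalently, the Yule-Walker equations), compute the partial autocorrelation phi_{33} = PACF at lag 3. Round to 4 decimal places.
\phi_{33} = -0.0531

The PACF at lag k is phi_{kk}, the last component of the solution
to the Yule-Walker system G_k phi = r_k where
  (G_k)_{ij} = rho(|i - j|), (r_k)_i = rho(i), i,j = 1..k.
Equivalently, Durbin-Levinson gives phi_{kk} iteratively:
  phi_{11} = rho(1)
  phi_{kk} = [rho(k) - sum_{j=1..k-1} phi_{k-1,j} rho(k-j)]
            / [1 - sum_{j=1..k-1} phi_{k-1,j} rho(j)],
  phi_{k,j} = phi_{k-1,j} - phi_{kk} phi_{k-1,k-j},  j = 1..k-1.
Step k = 1:
  phi_11 = rho(1) = -0.7367.
Step k = 2:
  phi_22 = [rho(2) - phi_11 rho(1)] / [1 - phi_11 rho(1)] = [0.7249 - (-0.7367)(-0.7367)] / [1 - (-0.7367)(-0.7367)]
         = 0.18217311 / 0.45727311 = 0.39839.
  Update: phi_21 = phi_11 - phi_22 phi_11 = -0.7367 - (0.39839)(-0.7367) = -0.443206.
Step k = 3:
  phi_33 = [rho(3) - phi_21 rho(2) - phi_22 rho(1)] / [1 - phi_21 rho(1) - phi_22 rho(2)]
    numerator   = -0.6352 - (-0.443206)(0.7249) - (0.39839)(-0.7367) = -0.02042596
    denominator = 1 - (-0.443206)(-0.7367) - (0.39839)(0.7249) = 0.38469713
  phi_33 = -0.02042596 / 0.38469713 = -0.0531.
Therefore phi_{33} = -0.0531.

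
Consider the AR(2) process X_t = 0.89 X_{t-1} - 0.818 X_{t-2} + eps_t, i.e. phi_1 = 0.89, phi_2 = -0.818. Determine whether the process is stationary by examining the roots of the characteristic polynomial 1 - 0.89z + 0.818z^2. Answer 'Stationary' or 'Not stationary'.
\text{Stationary}

The AR(p) characteristic polynomial is P(z) = 1 - 0.89z + 0.818z^2.
Stationarity requires all roots to lie outside the unit circle, i.e. |z| > 1 for every root.
Set 1 + (-0.89) z + (0.818) z^2 = 0, i.e. a z^2 + b z + c = 0 with a = 0.818, b = -0.89, c = 1.
Discriminant D = b^2 - 4ac = (-0.89)^2 - 4*(0.818)*1 = 0.7921 - (3.272) = -2.4799.
D < 0, so the roots are the complex-conjugate pair z = (-b +/- i sqrt(-D)) / (2a) = 0.544 +/- 0.9626i.
For a conjugate pair |z|^2 = z * conj(z) = (product of roots) = c/a = 1/(0.818) = 1.222494, so |z| = sqrt(1.222494) = 1.1057 for both roots.
Moduli of all roots: 1.1057, 1.1057.
All moduli strictly greater than 1? Yes.
Verdict: Stationary.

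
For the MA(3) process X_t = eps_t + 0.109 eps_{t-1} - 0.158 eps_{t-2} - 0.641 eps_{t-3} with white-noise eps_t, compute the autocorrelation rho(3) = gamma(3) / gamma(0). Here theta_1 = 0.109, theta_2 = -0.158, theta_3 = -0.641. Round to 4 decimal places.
\rho(3) = -0.4428

For an MA(q) process with theta_0 = 1, the autocovariance is
  gamma(k) = sigma^2 * sum_{i=0..q-k} theta_i * theta_{i+k},
and rho(k) = gamma(k) / gamma(0). Sigma^2 cancels.
  numerator   = (1)*(-0.641) = -0.641.
  denominator = (1)^2 + (0.109)^2 + (-0.158)^2 + (-0.641)^2 = 1.447726.
  rho(3) = -0.641 / 1.447726 = -0.4428.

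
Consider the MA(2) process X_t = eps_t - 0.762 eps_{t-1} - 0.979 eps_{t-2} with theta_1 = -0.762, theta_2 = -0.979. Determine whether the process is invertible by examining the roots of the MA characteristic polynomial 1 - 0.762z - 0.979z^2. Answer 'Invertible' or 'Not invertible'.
\text{Not invertible}

The MA(q) characteristic polynomial is P(z) = 1 - 0.762z - 0.979z^2.
Invertibility requires all roots to lie outside the unit circle, i.e. |z| > 1 for every root.
Set 1 + (-0.762) z + (-0.979) z^2 = 0, i.e. a z^2 + b z + c = 0 with a = -0.979, b = -0.762, c = 1.
Discriminant D = b^2 - 4ac = (-0.762)^2 - 4*(-0.979)*1 = 0.580644 - (-3.916) = 4.496644.
D >= 0, so the roots are real: z = (-b +/- sqrt(D)) / (2a) = (0.762 +/- 2.120529) / (-1.958).
  z_1 = (0.762 + 2.120529) / (-1.958) = -1.4722,   |z_1| = 1.4722.
  z_2 = (0.762 - 2.120529) / (-1.958) = 0.6938,   |z_2| = 0.6938.
Moduli of all roots: 1.4722, 0.6938.
All moduli strictly greater than 1? No.
Verdict: Not invertible.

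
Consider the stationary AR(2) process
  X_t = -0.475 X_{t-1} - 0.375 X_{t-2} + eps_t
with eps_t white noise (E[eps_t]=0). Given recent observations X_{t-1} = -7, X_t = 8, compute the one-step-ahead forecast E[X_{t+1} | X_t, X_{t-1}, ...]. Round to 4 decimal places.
E[X_{t+1} \mid \mathcal F_t] = -1.1750

For an AR(p) model X_t = c + sum_i phi_i X_{t-i} + eps_t, the
one-step-ahead conditional mean is
  E[X_{t+1} | X_t, ...] = c + sum_i phi_i X_{t+1-i}.
Substitute known values:
  E[X_{t+1} | ...] = (-0.475) * (8) + (-0.375) * (-7)
                   = -1.1750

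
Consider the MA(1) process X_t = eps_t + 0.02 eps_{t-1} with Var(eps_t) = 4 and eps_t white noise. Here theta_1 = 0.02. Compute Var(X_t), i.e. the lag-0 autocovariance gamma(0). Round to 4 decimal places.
\gamma(0) = 4.0016

For an MA(q) process X_t = eps_t + sum_i theta_i eps_{t-i} with
Var(eps_t) = sigma^2, the variance is
  gamma(0) = sigma^2 * (1 + sum_i theta_i^2).
  sum_i theta_i^2 = (0.02)^2 = 0.0004.
  gamma(0) = 4 * (1 + 0.0004) = 4 * 1.0004 = 4.0016.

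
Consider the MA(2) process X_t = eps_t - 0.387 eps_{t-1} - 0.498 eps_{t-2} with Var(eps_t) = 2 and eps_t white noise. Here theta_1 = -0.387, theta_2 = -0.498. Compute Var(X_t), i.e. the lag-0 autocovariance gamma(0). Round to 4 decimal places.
\gamma(0) = 2.7955

For an MA(q) process X_t = eps_t + sum_i theta_i eps_{t-i} with
Var(eps_t) = sigma^2, the variance is
  gamma(0) = sigma^2 * (1 + sum_i theta_i^2).
  sum_i theta_i^2 = (-0.387)^2 + (-0.498)^2 = 0.149769 + 0.248004 = 0.397773.
  gamma(0) = 2 * (1 + 0.397773) = 2 * 1.397773 = 2.795546, which rounds to 2.7955.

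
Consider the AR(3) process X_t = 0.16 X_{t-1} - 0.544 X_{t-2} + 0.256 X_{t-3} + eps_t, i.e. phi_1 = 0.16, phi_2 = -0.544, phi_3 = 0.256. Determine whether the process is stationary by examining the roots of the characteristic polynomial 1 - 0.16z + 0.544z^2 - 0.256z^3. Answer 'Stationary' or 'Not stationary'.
\text{Stationary}

The AR(p) characteristic polynomial is P(z) = 1 - 0.16z + 0.544z^2 - 0.256z^3.
Stationarity requires all roots to lie outside the unit circle, i.e. |z| > 1 for every root.
Degree 3: look for a simple real root z0 first, then factor out (1 - z/z0) and solve the remaining quadratic.
Testing z0 = 2.5: P(2.5) = 1 + (-0.16)(2.5) + (0.544)(2.5)^2 + (-0.256)(2.5)^3
  = 1 + (-0.4) + (3.4) + (-4) = 0.  So z_0 = 2.5 is a root, |z_0| = 2.5.
Divide out the factor (1 - 0.4 z) = (1 - z/z0) (since 1/z0 = 0.4):
  P(z) = (1 - 0.4 z)(1 + (0.24) z + (0.64) z^2)
  [check: z-coef 0.24 - (0.4) = -0.16; z^2-coef 0.64 - (0.4)(0.24) = 0.544; z^3-coef -(0.4)(0.64) = -0.256.]
Remaining roots from the quadratic factor 1 + (0.24) z + (0.64) z^2:
  Set 1 + (0.24) z + (0.64) z^2 = 0, i.e. a z^2 + b z + c = 0 with a = 0.64, b = 0.24, c = 1.
  Discriminant D = b^2 - 4ac = (0.24)^2 - 4*(0.64)*1 = 0.0576 - (2.56) = -2.5024.
  D < 0, so the roots are the complex-conjugate pair z = (-b +/- i sqrt(-D)) / (2a) = -0.1875 +/- 1.2359i.
  For a conjugate pair |z|^2 = z * conj(z) = (product of roots) = c/a = 1/(0.64) = 1.5625, so |z| = sqrt(1.5625) = 1.25 for both roots.
Moduli of all roots: 2.5000, 1.2500, 1.2500.
All moduli strictly greater than 1? Yes.
Verdict: Stationary.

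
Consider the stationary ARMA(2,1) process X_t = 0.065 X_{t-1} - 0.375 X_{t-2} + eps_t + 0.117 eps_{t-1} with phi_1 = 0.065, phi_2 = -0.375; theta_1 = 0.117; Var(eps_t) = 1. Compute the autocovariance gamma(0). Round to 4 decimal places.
\gamma(0) = 1.1951

Multiply the model equation by X_{t-k} and take expectations. With theta_0 = psi_0 = 1 and psi_j the MA(infinity) weights, this gives
  gamma(k) - sum_i phi_i gamma(k-i) = c_k,
  c_k = sigma^2 * sum_{j=k..q} theta_j psi_{j-k}   (c_k = 0 for k > q),
using gamma(-m) = gamma(m).
psi-weights needed (psi_j = theta_j + sum_i phi_i psi_{j-i}):
  psi_1 = theta_1 + phi_1 = 0.117 + (0.065) = 0.182
Right-hand sides:
  c_0 = sigma^2 (1 + theta_1 psi_1) = 1 * (1 + (0.117)(0.182)) = 1 * 1.021294 = 1.021294
  c_1 = sigma^2 theta_1 = 1 * (0.117) = 0.117
  c_2 = 0
Equations for k = 0, 1, 2 (AR order 2, c_2 = 0):
  (E0) gamma(0) = phi_1 gamma(1) + phi_2 gamma(2) + c_0
  (E1) gamma(1) = phi_1 gamma(0) + phi_2 gamma(1) + c_1
  (E2) gamma(2) = phi_1 gamma(1) + phi_2 gamma(0)
From (E1): gamma(1) = A gamma(0) + B with
  A = phi_1 / (1 - phi_2) = 0.065 / 1.375 = 0.047273,   B = c_1 / (1 - phi_2) = 0.117 / 1.375 = 0.085091.
Insert (E2) into (E0): gamma(0) (1 - phi_2^2) = phi_1 (1 + phi_2) gamma(1) + c_0.
  phi_1 (1 + phi_2) = (0.065)(0.625) = 0.040625,   1 - phi_2^2 = 0.859375.
Replace gamma(1) by A gamma(0) + B and collect gamma(0):
  gamma(0) [0.859375 - (0.040625)(0.047273)] = (0.040625)(0.085091) + 1.021294
  gamma(0) * 0.857455 = 1.024751
  gamma(0) = 1.024751 / 0.857455 = 1.195108.
Therefore gamma(0) = 1.1951 (to 4 decimal places).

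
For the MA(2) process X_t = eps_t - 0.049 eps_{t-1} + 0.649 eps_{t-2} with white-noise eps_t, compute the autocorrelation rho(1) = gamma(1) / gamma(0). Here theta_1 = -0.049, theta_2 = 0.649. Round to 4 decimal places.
\rho(1) = -0.0568

For an MA(q) process with theta_0 = 1, the autocovariance is
  gamma(k) = sigma^2 * sum_{i=0..q-k} theta_i * theta_{i+k},
and rho(k) = gamma(k) / gamma(0). Sigma^2 cancels.
  numerator   = (1)*(-0.049) + (-0.049)*(0.649) = -0.080801.
  denominator = (1)^2 + (-0.049)^2 + (0.649)^2 = 1.423602.
  rho(1) = -0.080801 / 1.423602 = -0.0568.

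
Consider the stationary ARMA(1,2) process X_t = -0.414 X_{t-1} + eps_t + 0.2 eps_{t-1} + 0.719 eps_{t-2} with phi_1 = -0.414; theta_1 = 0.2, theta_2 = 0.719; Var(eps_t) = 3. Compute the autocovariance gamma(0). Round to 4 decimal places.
\gamma(0) = 5.4987

Multiply the model equation by X_{t-k} and take expectations. With theta_0 = psi_0 = 1 and psi_j the MA(infinity) weights, this gives
  gamma(k) - sum_i phi_i gamma(k-i) = c_k,
  c_k = sigma^2 * sum_{j=k..q} theta_j psi_{j-k}   (c_k = 0 for k > q),
using gamma(-m) = gamma(m).
psi-weights needed (psi_j = theta_j + sum_i phi_i psi_{j-i}):
  psi_1 = theta_1 + phi_1 = 0.2 + (-0.414) = -0.214
  psi_2 = theta_2 + phi_1 psi_1 = 0.719 + (-0.414)(-0.214) = 0.807596
Right-hand sides:
  c_0 = sigma^2 (1 + theta_1 psi_1 + theta_2 psi_2) = 3 * (1 + (0.2)(-0.214) + (0.719)(0.807596)) = 3 * 1.537862 = 4.613585
  c_1 = sigma^2 (theta_1 + theta_2 psi_1) = 3 * (0.2 + (0.719)(-0.214)) = 0.138402
  c_2 = sigma^2 theta_2 = 3 * (0.719) = 2.157
Equations for k = 0 and k = 1 (AR order 1):
  gamma(0) = phi_1 gamma(1) + c_0
  gamma(1) = phi_1 gamma(0) + c_1
Substituting the second into the first: gamma(0) (1 - phi_1^2) = c_0 + phi_1 c_1, so
  gamma(0) = (c_0 + phi_1 c_1) / (1 - phi_1^2) = (4.613585 + (-0.414)(0.138402)) / (1 - (-0.414)^2) = 4.556286 / 0.828604 = 5.49875.
Therefore gamma(0) = 5.4987 (to 4 decimal places).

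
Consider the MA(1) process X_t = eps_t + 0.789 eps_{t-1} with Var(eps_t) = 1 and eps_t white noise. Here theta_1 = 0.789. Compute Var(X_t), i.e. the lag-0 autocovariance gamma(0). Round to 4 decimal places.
\gamma(0) = 1.6225

For an MA(q) process X_t = eps_t + sum_i theta_i eps_{t-i} with
Var(eps_t) = sigma^2, the variance is
  gamma(0) = sigma^2 * (1 + sum_i theta_i^2).
  sum_i theta_i^2 = (0.789)^2 = 0.622521.
  gamma(0) = 1 * (1 + 0.622521) = 1 * 1.622521 = 1.622521, which rounds to 1.6225.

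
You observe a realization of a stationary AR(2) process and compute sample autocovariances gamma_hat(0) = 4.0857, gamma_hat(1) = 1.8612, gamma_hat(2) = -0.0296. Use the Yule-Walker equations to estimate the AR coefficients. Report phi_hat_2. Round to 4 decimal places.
\hat\phi_{2} = -0.2710

The Yule-Walker equations for an AR(p) process read, in matrix form,
  Gamma_p phi = r_p,   with   (Gamma_p)_{ij} = gamma(|i - j|),
                       (r_p)_i = gamma(i),   i,j = 1..p.
Substitute the sample gammas (Toeplitz matrix and right-hand side of size 2):
  Gamma_p = [[4.0857, 1.8612], [1.8612, 4.0857]]
  r_p     = [1.8612, -0.0296]
Written out:
  4.0857 phi_1 + 1.8612 phi_2 = 1.8612
  1.8612 phi_1 + 4.0857 phi_2 = -0.0296
Solve by Cramer's rule:
  det = gamma(0)^2 - gamma(1)^2 = (4.0857)^2 - (1.8612)^2 = 16.69294449 - 3.46406544 = 13.22887905
  phi_hat_1 = [gamma(1) gamma(0) - gamma(1) gamma(2)] / det = [(1.8612)(4.0857) - (1.8612)(-0.0296)] / 13.22887905 = 7.65939636 / 13.22887905 = 0.579
  phi_hat_2 = [gamma(0) gamma(2) - gamma(1)^2] / det = [(4.0857)(-0.0296) - (1.8612)^2] / 13.22887905 = -3.58500216 / 13.22887905 = -0.271
So phi_hat = [0.5790, -0.2710].
Therefore phi_hat_2 = -0.2710.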